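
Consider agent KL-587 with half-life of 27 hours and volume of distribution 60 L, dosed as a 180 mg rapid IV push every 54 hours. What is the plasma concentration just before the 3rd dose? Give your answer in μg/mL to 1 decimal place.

f = (1/2)^(τ/t½) = (1/2)^(54/27) ≈ 0.2500.
C₀ = D/Vd = 180/60 ≈ 3.000 μg/mL.
Before the 3rd dose, 2 doses have been given. Superposition: Cmin = C₀·(f + f²).
≈ 3.000 × (0.2500 + 0.0625) ≈ 3.000 × 0.3125 ≈ 0.938 μg/mL.

0.9 μg/mL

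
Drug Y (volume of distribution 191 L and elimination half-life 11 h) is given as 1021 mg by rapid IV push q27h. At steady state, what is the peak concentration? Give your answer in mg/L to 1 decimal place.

Over one 27-h interval, 27/11 ≈ 2.4545 half-lives elapse, leaving f ≈ 0.1824 of each dose.
Accumulation ratio R = 1/(1 − f) ≈ 1/0.8176 ≈ 1.2231.
Single-dose peak C₀ = D/Vd = 1021/191 ≈ 5.346 mg/L.
Steady-state peak Cmax,ss = C₀·R ≈ 5.346 × 1.2231 ≈ 6.539 mg/L.

6.5 mg/L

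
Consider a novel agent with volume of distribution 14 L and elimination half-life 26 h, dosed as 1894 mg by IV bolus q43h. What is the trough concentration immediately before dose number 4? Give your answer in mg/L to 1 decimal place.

f = (1/2)^(τ/t½) = (1/2)^(43/26) ≈ 0.3178.
C₀ = D/Vd = 1894/14 ≈ 135.286 mg/L.
Before the 4th dose, 3 doses have been given. Superposition: Cmin = C₀·(f + f² + … + f^3).
≈ 135.286 × (0.3178 + 0.1010 + 0.0321) ≈ 135.286 × 0.4509 ≈ 61.000 mg/L.

61.0 mg/L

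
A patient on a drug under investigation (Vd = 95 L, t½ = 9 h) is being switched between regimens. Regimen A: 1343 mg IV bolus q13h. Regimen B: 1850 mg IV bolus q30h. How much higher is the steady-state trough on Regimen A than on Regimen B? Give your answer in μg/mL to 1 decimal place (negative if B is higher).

6.1 μg/mL

Regimen A: f = (1/2)^(13/9) ≈ 0.3674; Cmin,ss = (1343/95)·f/(1−f) ≈ 8.210 μg/mL.
Regimen B: f = (1/2)^(30/9) ≈ 0.0992; Cmin,ss = (1850/95)·f/(1−f) ≈ 2.145 μg/mL.
Difference ≈ 8.210 − 2.145 ≈ 6.065 μg/mL.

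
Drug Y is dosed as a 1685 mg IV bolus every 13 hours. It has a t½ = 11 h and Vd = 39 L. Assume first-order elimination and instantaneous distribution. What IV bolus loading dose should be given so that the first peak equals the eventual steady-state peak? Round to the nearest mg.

3013 mg

f = (1/2)^(13/11) ≈ 0.440796; accumulation ratio R = 1/(1−f) ≈ 1.78826.
Loading dose to hit Cmax,ss on first dose: D_load = D_maint·R ≈ 1685 × 1.78826 ≈ 3013.22 mg.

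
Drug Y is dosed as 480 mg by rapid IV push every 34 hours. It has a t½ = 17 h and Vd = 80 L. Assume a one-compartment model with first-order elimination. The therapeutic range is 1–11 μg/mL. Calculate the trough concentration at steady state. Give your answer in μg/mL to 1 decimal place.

The dosing interval is 2 half-lives, so f = 2^(−2) = 0.25.
Accumulation ratio R = 1/(1 − f) = 1/0.75 = 4/3.
Single-dose peak C₀ = D/Vd = 480/80 = 6 μg/mL.
Steady-state peak Cmax,ss = C₀·R = 6 × 4/3 ≈ 8.000 μg/mL.
Steady-state trough Cmin,ss = Cmax,ss·f ≈ 8.000 × 0.25 ≈ 2.000 μg/mL.
Trough 2.0 μg/mL vs MEC 1 μg/mL: adequate.

2.0 μg/mL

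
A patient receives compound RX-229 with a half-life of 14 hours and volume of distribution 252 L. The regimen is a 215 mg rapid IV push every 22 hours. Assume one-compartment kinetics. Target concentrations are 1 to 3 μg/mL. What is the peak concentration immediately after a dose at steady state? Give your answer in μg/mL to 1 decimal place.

k = ln2/t½ = ln2/14 ≈ 0.049511 h⁻¹; fraction remaining f = e^(−kτ) = e^(−0.049511×22) ≈ 0.3365.
Accumulation ratio R = 1/(1 − f) ≈ 1/0.6635 ≈ 1.5072.
Single-dose peak C₀ = D/Vd = 215/252 ≈ 0.853 μg/mL.
Steady-state peak Cmax,ss = C₀·R ≈ 0.853 × 1.5072 ≈ 1.286 μg/mL.
Peak 1.3 μg/mL vs MTC 3 μg/mL: below toxic threshold.

1.3 μg/mL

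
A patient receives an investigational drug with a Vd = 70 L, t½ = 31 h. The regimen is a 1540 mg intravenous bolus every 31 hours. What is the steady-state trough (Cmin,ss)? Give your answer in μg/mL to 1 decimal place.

22.0 μg/mL

τ = 31 h = 1 half-life, so f = (1/2)^1 = 0.5.
At steady state, R = 1/(1 − 0.5) = 2/1.
Single-dose peak C₀ = D/Vd = 1540/70 = 22 μg/mL.
Steady-state peak Cmax,ss = C₀·R = 22 × 2/1 ≈ 44.000 μg/mL.
Steady-state trough Cmin,ss = Cmax,ss·f ≈ 44.000 × 0.5 ≈ 22.000 μg/mL.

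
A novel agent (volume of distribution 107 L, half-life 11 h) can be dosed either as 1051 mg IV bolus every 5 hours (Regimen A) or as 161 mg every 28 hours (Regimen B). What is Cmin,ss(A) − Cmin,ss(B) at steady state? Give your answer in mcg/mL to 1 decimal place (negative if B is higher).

26.2 mcg/mL

Regimen A: f = (1/2)^(5/11) ≈ 0.7297; Cmin,ss = (1051/107)·f/(1−f) ≈ 26.517 mcg/mL.
Regimen B: f = (1/2)^(28/11) ≈ 0.1713; Cmin,ss = (161/107)·f/(1−f) ≈ 0.311 mcg/mL.
Difference ≈ 26.517 − 0.311 ≈ 26.206 mcg/mL.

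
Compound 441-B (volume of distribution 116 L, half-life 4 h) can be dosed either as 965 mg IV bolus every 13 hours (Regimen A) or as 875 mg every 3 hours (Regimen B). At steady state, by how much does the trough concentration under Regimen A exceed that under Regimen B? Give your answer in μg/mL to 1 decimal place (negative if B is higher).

-10.1 μg/mL

Regimen A: f = (1/2)^(13/4) ≈ 0.1051; Cmin,ss = (965/116)·f/(1−f) ≈ 0.977 μg/mL.
Regimen B: f = (1/2)^(3/4) ≈ 0.5946; Cmin,ss = (875/116)·f/(1−f) ≈ 11.063 μg/mL.
Difference ≈ 0.977 − 11.063 ≈ -10.086 μg/mL.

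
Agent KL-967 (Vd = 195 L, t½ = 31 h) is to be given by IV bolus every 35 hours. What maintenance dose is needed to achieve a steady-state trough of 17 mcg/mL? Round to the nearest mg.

3935 mg

τ/t½ = 35/31 ≈ 1.129, so f = (1/2)^(35/31) ≈ 0.457222.
Cmin,ss = (D/Vd)·f/(1−f), so D = Cmin,ss·Vd·(1−f)/f.
D = 17 × 195 × (1−f)/f ≈ 17 × 195 × 1.18712 ≈ 3935.30 mg.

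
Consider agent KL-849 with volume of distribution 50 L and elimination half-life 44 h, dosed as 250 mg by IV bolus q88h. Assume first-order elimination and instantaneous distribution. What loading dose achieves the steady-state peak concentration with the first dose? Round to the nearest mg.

f = (1/2)^(88/44) ≈ 0.250000; accumulation ratio R = 1/(1−f) ≈ 1.33333.
Loading dose to hit Cmax,ss on first dose: D_load = D_maint·R ≈ 250 × 1.33333 ≈ 333.33 mg.

333 mg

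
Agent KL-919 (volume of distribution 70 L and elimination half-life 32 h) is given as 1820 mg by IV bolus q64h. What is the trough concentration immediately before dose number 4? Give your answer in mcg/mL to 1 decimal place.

f = (1/2)^(τ/t½) = (1/2)^(64/32) ≈ 0.2500.
C₀ = D/Vd = 1820/70 ≈ 26.000 mcg/mL.
Before the 4th dose, 3 doses have been given. Superposition: Cmin = C₀·(f + f² + … + f^3).
≈ 26.000 × (0.2500 + 0.0625 + 0.0156) ≈ 26.000 × 0.3281 ≈ 8.531 mcg/mL.

8.5 mcg/mL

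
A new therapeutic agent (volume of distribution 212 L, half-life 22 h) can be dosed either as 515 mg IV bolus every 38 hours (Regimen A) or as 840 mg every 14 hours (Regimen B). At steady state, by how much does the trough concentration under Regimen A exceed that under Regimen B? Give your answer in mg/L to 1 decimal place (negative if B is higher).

-6.1 mg/L

Regimen A: f = (1/2)^(38/22) ≈ 0.3020; Cmin,ss = (515/212)·f/(1−f) ≈ 1.051 mg/L.
Regimen B: f = (1/2)^(14/22) ≈ 0.6433; Cmin,ss = (840/212)·f/(1−f) ≈ 7.146 mg/L.
Difference ≈ 1.051 − 7.146 ≈ -6.095 mg/L.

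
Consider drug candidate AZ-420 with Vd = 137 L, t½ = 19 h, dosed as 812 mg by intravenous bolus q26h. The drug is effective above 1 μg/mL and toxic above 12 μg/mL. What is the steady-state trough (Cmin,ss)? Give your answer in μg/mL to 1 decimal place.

3.7 μg/mL

k = ln2/t½ = ln2/19 ≈ 0.036481 h⁻¹; fraction remaining f = e^(−kτ) = e^(−0.036481×26) ≈ 0.3873.
At steady state, accumulation factor R = 1/(1 − e^(−kτ)) ≈ 1.6321.
Single-dose peak C₀ = D/Vd = 812/137 ≈ 5.927 μg/mL.
Steady-state peak Cmax,ss = C₀·R ≈ 5.927 × 1.6321 ≈ 9.673 μg/mL.
One interval later, Cmin,ss = Cmax,ss·e^(−kτ) ≈ 9.673 × 0.3873 ≈ 3.746 μg/mL.
Trough 3.7 μg/mL vs MEC 1 μg/mL: adequate.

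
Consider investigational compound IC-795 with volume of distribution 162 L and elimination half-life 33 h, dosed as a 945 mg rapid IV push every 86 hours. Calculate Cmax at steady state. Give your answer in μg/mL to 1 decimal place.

τ/t½ = 86/33 ≈ 2.6061, so fraction remaining f = (1/2)^(86/33) ≈ 0.1642.
Accumulation ratio R = 1/(1 − f) ≈ 1/0.8358 ≈ 1.1965.
Single-dose peak C₀ = D/Vd = 945/162 ≈ 5.833 μg/mL.
Steady-state peak Cmax,ss = C₀·R ≈ 5.833 × 1.1965 ≈ 6.979 μg/mL.

7.0 μg/mL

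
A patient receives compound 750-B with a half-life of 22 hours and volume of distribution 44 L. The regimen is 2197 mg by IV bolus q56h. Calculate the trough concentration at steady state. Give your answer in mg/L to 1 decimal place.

Over one 56-h interval, 56/22 ≈ 2.5455 half-lives elapse, leaving f ≈ 0.1713 of each dose.
Each bolus raises the concentration by D/Vd = 2197/44 ≈ 49.932 mg/L.
Steady-state trough Cmin,ss = C₀·f/(1−f) ≈ 49.932 × 0.1713/0.8287 ≈ 10.321 mg/L.

10.3 mg/L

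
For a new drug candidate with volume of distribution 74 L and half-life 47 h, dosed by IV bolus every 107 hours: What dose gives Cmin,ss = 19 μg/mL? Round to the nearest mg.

τ/t½ = 107/47 ≈ 2.2766, so f = (1/2)^(107/47) ≈ 0.206384.
Cmin,ss = (D/Vd)·f/(1−f), so D = Cmin,ss·Vd·(1−f)/f.
D = 19 × 74 × (1−f)/f ≈ 19 × 74 × 3.84534 ≈ 5406.55 mg.

5407 mg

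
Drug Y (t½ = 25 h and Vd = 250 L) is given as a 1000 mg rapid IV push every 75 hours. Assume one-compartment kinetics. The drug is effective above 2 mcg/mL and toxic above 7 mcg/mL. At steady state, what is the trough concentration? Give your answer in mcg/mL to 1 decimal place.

0.6 mcg/mL

The dosing interval is 3 half-lives, so f = 2^(−3) = 0.125.
Accumulation ratio R = 1/(1 − f) = 1/0.875 = 8/7.
Single-dose peak C₀ = D/Vd = 1000/250 = 4 mcg/mL.
Steady-state peak Cmax,ss = C₀·R = 4 × 8/7 ≈ 4.571 mcg/mL.
Steady-state trough Cmin,ss = Cmax,ss·f ≈ 4.571 × 0.125 ≈ 0.571 mcg/mL.
Trough 0.6 mcg/mL vs MEC 2 mcg/mL: subtherapeutic.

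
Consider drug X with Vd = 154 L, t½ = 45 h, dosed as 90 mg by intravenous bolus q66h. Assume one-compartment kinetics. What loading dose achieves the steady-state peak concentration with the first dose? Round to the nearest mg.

f = (1/2)^(66/45) ≈ 0.361817; accumulation ratio R = 1/(1−f) ≈ 1.56695.
Loading dose to hit Cmax,ss on first dose: D_load = D_maint·R ≈ 90 × 1.56695 ≈ 141.03 mg.

141 mg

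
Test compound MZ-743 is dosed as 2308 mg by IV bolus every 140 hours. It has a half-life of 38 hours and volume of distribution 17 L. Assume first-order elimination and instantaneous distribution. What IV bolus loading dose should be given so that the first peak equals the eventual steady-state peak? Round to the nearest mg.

f = (1/2)^(140/38) ≈ 0.077793; accumulation ratio R = 1/(1−f) ≈ 1.08436.
Loading dose to hit Cmax,ss on first dose: D_load = D_maint·R ≈ 2308 × 1.08436 ≈ 2502.70 mg.

2503 mg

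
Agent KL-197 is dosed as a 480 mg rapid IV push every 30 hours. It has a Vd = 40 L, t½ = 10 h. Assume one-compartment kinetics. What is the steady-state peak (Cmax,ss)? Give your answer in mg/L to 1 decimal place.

13.7 mg/L

The dosing interval is 3 half-lives, so f = 2^(−3) = 0.125.
Accumulation ratio R = 1/(1 − f) = 1/0.875 = 8/7.
Single-dose peak C₀ = D/Vd = 480/40 = 12 mg/L.
Steady-state peak Cmax,ss = C₀·R = 12 × 8/7 ≈ 13.714 mg/L.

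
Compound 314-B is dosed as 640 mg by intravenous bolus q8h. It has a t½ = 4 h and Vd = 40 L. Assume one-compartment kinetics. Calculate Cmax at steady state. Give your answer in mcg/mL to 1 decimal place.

τ = 8 h = 2 half-lives, so f = (1/2)^2 = 0.25.
Accumulation ratio R = 1/(1 − f) = 1/0.75 = 4/3.
Single-dose peak C₀ = D/Vd = 640/40 = 16 mcg/mL.
Steady-state peak Cmax,ss = C₀·R = 16 × 4/3 ≈ 21.333 mcg/mL.

21.3 mcg/mL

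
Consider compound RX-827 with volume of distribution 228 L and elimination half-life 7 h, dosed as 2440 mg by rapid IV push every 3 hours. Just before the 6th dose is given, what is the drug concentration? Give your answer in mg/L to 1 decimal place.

f = (1/2)^(τ/t½) = (1/2)^(3/7) ≈ 0.7430.
C₀ = D/Vd = 2440/228 ≈ 10.702 mg/L.
Before the 6th dose, 5 doses have been given. Superposition: Cmin = C₀·(f + f² + … + f^5).
≈ 10.702 × (0.7430 + 0.5520 + 0.4102 + 0.3048 + 0.2264) ≈ 10.702 × 2.2364 ≈ 23.934 mg/L.

23.9 mg/L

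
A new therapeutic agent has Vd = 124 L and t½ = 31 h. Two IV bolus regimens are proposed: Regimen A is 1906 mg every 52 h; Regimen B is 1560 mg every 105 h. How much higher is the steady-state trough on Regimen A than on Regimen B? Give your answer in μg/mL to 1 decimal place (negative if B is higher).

5.7 μg/mL

Regimen A: f = (1/2)^(52/31) ≈ 0.3126; Cmin,ss = (1906/124)·f/(1−f) ≈ 6.990 μg/mL.
Regimen B: f = (1/2)^(105/31) ≈ 0.0956; Cmin,ss = (1560/124)·f/(1−f) ≈ 1.330 μg/mL.
Difference ≈ 6.990 − 1.330 ≈ 5.660 μg/mL.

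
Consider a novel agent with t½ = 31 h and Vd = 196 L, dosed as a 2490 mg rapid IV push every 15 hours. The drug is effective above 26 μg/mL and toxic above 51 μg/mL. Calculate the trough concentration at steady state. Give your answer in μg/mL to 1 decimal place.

k = ln2/t½ = ln2/31 ≈ 0.022360 h⁻¹; fraction remaining f = e^(−kτ) = e^(−0.022360×15) ≈ 0.7151.
Accumulation ratio R = 1/(1 − f) ≈ 1/0.2849 ≈ 3.5100.
Single-dose peak C₀ = D/Vd = 2490/196 ≈ 12.704 μg/mL.
Cmax,ss = C₀/(1 − f) ≈ 12.704/0.2849 ≈ 44.591 μg/mL.
Steady-state trough Cmin,ss = Cmax,ss·f ≈ 44.591 × 0.7151 ≈ 31.887 μg/mL.
Trough 31.9 μg/mL vs MEC 26 μg/mL: adequate.

31.9 μg/mL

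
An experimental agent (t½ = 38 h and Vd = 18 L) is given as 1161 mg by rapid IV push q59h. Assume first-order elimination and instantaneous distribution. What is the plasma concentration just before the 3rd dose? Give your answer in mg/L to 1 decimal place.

29.5 mg/L

f = (1/2)^(τ/t½) = (1/2)^(59/38) ≈ 0.3409.
C₀ = D/Vd = 1161/18 ≈ 64.500 mg/L.
Before the 3rd dose, 2 doses have been given. Superposition: Cmin = C₀·(f + f²).
≈ 64.500 × (0.3409 + 0.1162) ≈ 64.500 × 0.4571 ≈ 29.483 mg/L.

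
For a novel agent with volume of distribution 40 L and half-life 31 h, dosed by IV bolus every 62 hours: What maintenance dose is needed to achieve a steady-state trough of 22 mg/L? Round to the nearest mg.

2640 mg

τ/t½ = 62/31 ≈ 2, so f = (1/2)^(62/31) ≈ 0.250000.
Cmin,ss = (D/Vd)·f/(1−f), so D = Cmin,ss·Vd·(1−f)/f.
D = 22 × 40 × (1−f)/f ≈ 22 × 40 × 3.00000 ≈ 2640.00 mg.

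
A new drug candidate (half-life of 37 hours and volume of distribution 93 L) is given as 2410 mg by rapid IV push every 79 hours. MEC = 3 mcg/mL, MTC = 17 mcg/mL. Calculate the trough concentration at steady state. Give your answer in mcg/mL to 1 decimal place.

Over one 79-h interval, 79/37 ≈ 2.1351 half-lives elapse, leaving f ≈ 0.2276 of each dose.
Accumulation ratio R = 1/(1 − f) ≈ 1/0.7724 ≈ 1.2947.
Each bolus raises the concentration by D/Vd = 2410/93 ≈ 25.914 mcg/mL.
Steady-state peak Cmax,ss = C₀·R ≈ 25.914 × 1.2947 ≈ 33.551 mcg/mL.
One interval later, Cmin,ss = Cmax,ss·e^(−kτ) ≈ 33.551 × 0.2276 ≈ 7.636 mcg/mL.
Trough 7.6 mcg/mL vs MEC 3 mcg/mL: adequate.

7.6 mcg/mL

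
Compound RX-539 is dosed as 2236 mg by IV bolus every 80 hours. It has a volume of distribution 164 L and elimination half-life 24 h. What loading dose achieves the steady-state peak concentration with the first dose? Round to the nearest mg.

f = (1/2)^(80/24) ≈ 0.099213; accumulation ratio R = 1/(1−f) ≈ 1.11014.
Loading dose to hit Cmax,ss on first dose: D_load = D_maint·R ≈ 2236 × 1.11014 ≈ 2482.27 mg.

2482 mg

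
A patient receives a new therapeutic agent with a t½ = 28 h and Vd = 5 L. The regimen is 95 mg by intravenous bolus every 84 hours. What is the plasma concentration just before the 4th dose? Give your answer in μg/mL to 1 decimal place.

f = (1/2)^(τ/t½) = (1/2)^(84/28) ≈ 0.1250.
C₀ = D/Vd = 95/5 ≈ 19.000 μg/mL.
Before the 4th dose, 3 doses have been given. Superposition: Cmin = C₀·(f + f² + … + f^3).
≈ 19.000 × (0.1250 + 0.0156 + 0.0020) ≈ 19.000 × 0.1426 ≈ 2.709 μg/mL.

2.7 μg/mL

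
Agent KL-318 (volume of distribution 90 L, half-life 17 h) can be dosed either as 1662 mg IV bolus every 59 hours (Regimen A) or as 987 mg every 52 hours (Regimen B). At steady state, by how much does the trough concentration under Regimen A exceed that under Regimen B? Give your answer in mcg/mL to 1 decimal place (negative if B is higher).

Regimen A: f = (1/2)^(59/17) ≈ 0.0902; Cmin,ss = (1662/90)·f/(1−f) ≈ 1.831 mcg/mL.
Regimen B: f = (1/2)^(52/17) ≈ 0.1200; Cmin,ss = (987/90)·f/(1−f) ≈ 1.495 mcg/mL.
Difference ≈ 1.831 − 1.495 ≈ 0.336 mcg/mL.

0.3 mcg/mL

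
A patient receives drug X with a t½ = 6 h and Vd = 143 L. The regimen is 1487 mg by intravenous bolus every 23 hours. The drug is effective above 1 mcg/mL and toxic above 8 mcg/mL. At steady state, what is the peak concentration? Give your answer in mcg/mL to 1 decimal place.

τ/t½ = 23/6 ≈ 3.8333, so fraction remaining f = (1/2)^(23/6) ≈ 0.0702.
At steady state, accumulation factor R = 1/(1 − e^(−kτ)) ≈ 1.0755.
Each bolus raises the concentration by D/Vd = 1487/143 ≈ 10.399 mcg/mL.
Cmax,ss = C₀/(1 − f) ≈ 10.399/0.9298 ≈ 11.184 mcg/mL.
Peak 11.2 mcg/mL vs MTC 8 mcg/mL: exceeds toxic threshold.

11.2 mcg/mL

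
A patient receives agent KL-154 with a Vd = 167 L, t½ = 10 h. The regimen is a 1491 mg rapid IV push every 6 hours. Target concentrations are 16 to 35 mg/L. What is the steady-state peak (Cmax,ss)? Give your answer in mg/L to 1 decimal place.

Over one 6-h interval, 6/10 ≈ 0.6 half-lives elapse, leaving f ≈ 0.6598 of each dose.
At steady state, accumulation factor R = 1/(1 − e^(−kτ)) ≈ 2.9394.
Each bolus raises the concentration by D/Vd = 1491/167 ≈ 8.928 mg/L.
Steady-state peak Cmax,ss = C₀·R ≈ 8.928 × 2.9394 ≈ 26.243 mg/L.
Peak 26.2 mg/L vs MTC 35 mg/L: below toxic threshold.

26.2 mg/L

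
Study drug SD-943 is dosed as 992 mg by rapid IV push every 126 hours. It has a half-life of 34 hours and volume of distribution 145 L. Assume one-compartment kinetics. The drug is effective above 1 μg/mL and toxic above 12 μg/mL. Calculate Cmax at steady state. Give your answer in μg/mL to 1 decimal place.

Over one 126-h interval, 126/34 ≈ 3.7059 half-lives elapse, leaving f ≈ 0.0766 of each dose.
Accumulation ratio R = 1/(1 − f) ≈ 1/0.9234 ≈ 1.0830.
Each bolus raises the concentration by D/Vd = 992/145 ≈ 6.841 μg/mL.
Steady-state peak Cmax,ss = C₀·R ≈ 6.841 × 1.0830 ≈ 7.409 μg/mL.
Peak 7.4 μg/mL vs MTC 12 μg/mL: below toxic threshold.

7.4 μg/mL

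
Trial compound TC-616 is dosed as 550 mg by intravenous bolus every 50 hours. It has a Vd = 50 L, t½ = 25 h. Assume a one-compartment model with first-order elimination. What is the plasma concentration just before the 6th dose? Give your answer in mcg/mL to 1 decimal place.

f = (1/2)^(τ/t½) = (1/2)^(50/25) ≈ 0.2500.
C₀ = D/Vd = 550/50 ≈ 11.000 mcg/mL.
Before the 6th dose, 5 doses have been given. Superposition: Cmin = C₀·(f + f² + … + f^5).
≈ 11.000 × (0.2500 + 0.0625 + 0.0156 + 0.0039 + 0.0010) ≈ 11.000 × 0.3330 ≈ 3.663 mcg/mL.

3.7 mcg/mL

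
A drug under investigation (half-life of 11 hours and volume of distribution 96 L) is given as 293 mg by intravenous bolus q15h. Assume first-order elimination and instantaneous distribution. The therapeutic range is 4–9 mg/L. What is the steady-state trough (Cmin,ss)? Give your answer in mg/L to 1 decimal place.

Over one 15-h interval, 15/11 ≈ 1.3636 half-lives elapse, leaving f ≈ 0.3886 of each dose.
Accumulation ratio R = 1/(1 − f) ≈ 1/0.6114 ≈ 1.6356.
Each bolus raises the concentration by D/Vd = 293/96 ≈ 3.052 mg/L.
Steady-state peak Cmax,ss = C₀·R ≈ 3.052 × 1.6356 ≈ 4.992 mg/L.
One interval later, Cmin,ss = Cmax,ss·e^(−kτ) ≈ 4.992 × 0.3886 ≈ 1.940 mg/L.
Trough 1.9 mg/L vs MEC 4 mg/L: subtherapeutic.

1.9 mg/L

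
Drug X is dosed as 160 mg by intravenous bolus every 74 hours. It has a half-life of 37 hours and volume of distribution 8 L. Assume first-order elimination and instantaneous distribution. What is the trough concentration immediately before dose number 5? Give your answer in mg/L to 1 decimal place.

f = (1/2)^(τ/t½) = (1/2)^(74/37) ≈ 0.2500.
C₀ = D/Vd = 160/8 ≈ 20.000 mg/L.
Before the 5th dose, 4 doses have been given. Superposition: Cmin = C₀·(f + f² + … + f^4).
≈ 20.000 × (0.2500 + 0.0625 + 0.0156 + 0.0039) ≈ 20.000 × 0.3320 ≈ 6.640 mg/L.

6.6 mg/L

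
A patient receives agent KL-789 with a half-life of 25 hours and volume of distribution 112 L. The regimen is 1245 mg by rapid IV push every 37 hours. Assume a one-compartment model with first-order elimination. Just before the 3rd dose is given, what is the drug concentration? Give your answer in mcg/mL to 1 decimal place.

5.4 mcg/mL

f = (1/2)^(τ/t½) = (1/2)^(37/25) ≈ 0.3585.
C₀ = D/Vd = 1245/112 ≈ 11.116 mcg/mL.
Before the 3rd dose, 2 doses have been given. Superposition: Cmin = C₀·(f + f²).
≈ 11.116 × (0.3585 + 0.1285) ≈ 11.116 × 0.4870 ≈ 5.413 mcg/mL.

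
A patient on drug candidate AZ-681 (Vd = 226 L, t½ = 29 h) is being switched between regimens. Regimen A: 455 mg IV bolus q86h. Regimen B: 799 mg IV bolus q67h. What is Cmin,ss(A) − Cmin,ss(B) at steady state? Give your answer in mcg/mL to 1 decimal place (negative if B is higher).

-0.6 mcg/mL

Regimen A: f = (1/2)^(86/29) ≈ 0.1280; Cmin,ss = (455/226)·f/(1−f) ≈ 0.296 mcg/mL.
Regimen B: f = (1/2)^(67/29) ≈ 0.2016; Cmin,ss = (799/226)·f/(1−f) ≈ 0.893 mcg/mL.
Difference ≈ 0.296 − 0.893 ≈ -0.597 mcg/mL.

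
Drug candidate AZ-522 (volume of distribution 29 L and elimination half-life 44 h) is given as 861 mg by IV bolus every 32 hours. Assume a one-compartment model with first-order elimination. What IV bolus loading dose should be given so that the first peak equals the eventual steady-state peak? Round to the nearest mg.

f = (1/2)^(32/44) ≈ 0.604045; accumulation ratio R = 1/(1−f) ≈ 2.52554.
Loading dose to hit Cmax,ss on first dose: D_load = D_maint·R ≈ 861 × 2.52554 ≈ 2174.49 mg.

2174 mg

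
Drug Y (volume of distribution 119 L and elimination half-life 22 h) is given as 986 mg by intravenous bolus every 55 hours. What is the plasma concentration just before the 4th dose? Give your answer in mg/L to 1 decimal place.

f = (1/2)^(τ/t½) = (1/2)^(55/22) ≈ 0.1768.
C₀ = D/Vd = 986/119 ≈ 8.286 mg/L.
Before the 4th dose, 3 doses have been given. Superposition: Cmin = C₀·(f + f² + … + f^3).
≈ 8.286 × (0.1768 + 0.0313 + 0.0055) ≈ 8.286 × 0.2136 ≈ 1.770 mg/L.

1.8 mg/L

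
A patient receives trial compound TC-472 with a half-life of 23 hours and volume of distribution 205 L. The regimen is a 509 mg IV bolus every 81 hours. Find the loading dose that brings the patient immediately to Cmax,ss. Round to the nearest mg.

558 mg

f = (1/2)^(81/23) ≈ 0.087066; accumulation ratio R = 1/(1−f) ≈ 1.09537.
Loading dose to hit Cmax,ss on first dose: D_load = D_maint·R ≈ 509 × 1.09537 ≈ 557.54 mg.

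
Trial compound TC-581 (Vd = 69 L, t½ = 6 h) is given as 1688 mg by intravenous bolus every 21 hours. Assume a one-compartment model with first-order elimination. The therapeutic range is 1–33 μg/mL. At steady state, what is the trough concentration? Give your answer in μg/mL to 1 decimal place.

2.4 μg/mL

k = ln2/t½ = ln2/6 ≈ 0.115525 h⁻¹; fraction remaining f = e^(−kτ) = e^(−0.115525×21) ≈ 0.0884.
At steady state, accumulation factor R = 1/(1 − e^(−kτ)) ≈ 1.0970.
Each bolus raises the concentration by D/Vd = 1688/69 ≈ 24.464 μg/mL.
Cmax,ss = C₀/(1 − f) ≈ 24.464/0.9116 ≈ 26.836 μg/mL.
One interval later, Cmin,ss = Cmax,ss·e^(−kτ) ≈ 26.836 × 0.0884 ≈ 2.372 μg/mL.
Trough 2.4 μg/mL vs MEC 1 μg/mL: adequate.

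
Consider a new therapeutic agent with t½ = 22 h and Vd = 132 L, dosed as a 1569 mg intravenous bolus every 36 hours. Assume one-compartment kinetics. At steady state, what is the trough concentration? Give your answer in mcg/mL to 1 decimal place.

5.6 mcg/mL

k = ln2/t½ = ln2/22 ≈ 0.031507 h⁻¹; fraction remaining f = e^(−kτ) = e^(−0.031507×36) ≈ 0.3217.
Each bolus raises the concentration by D/Vd = 1569/132 ≈ 11.886 mcg/mL.
Steady-state trough Cmin,ss = C₀·f/(1−f) ≈ 11.886 × 0.3217/0.6783 ≈ 5.637 mcg/mL.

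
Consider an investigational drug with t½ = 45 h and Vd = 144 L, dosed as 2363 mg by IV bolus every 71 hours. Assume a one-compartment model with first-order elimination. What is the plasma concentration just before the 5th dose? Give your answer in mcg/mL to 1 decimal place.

8.2 mcg/mL

f = (1/2)^(τ/t½) = (1/2)^(71/45) ≈ 0.3350.
C₀ = D/Vd = 2363/144 ≈ 16.410 mcg/mL.
Before the 5th dose, 4 doses have been given. Superposition: Cmin = C₀·(f + f² + … + f^4).
≈ 16.410 × (0.3350 + 0.1122 + 0.0376 + 0.0126) ≈ 16.410 × 0.4974 ≈ 8.162 mcg/mL.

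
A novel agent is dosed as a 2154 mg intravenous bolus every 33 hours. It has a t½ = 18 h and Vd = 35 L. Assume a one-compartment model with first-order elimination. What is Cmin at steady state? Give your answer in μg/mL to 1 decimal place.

24.0 μg/mL

τ/t½ = 33/18 ≈ 1.8333, so fraction remaining f = (1/2)^(33/18) ≈ 0.2806.
At steady state, accumulation factor R = 1/(1 − e^(−kτ)) ≈ 1.3900.
Each bolus raises the concentration by D/Vd = 2154/35 ≈ 61.543 μg/mL.
Cmax,ss = C₀/(1 − f) ≈ 61.543/0.7194 ≈ 85.548 μg/mL.
Steady-state trough Cmin,ss = Cmax,ss·f ≈ 85.548 × 0.2806 ≈ 24.005 μg/mL.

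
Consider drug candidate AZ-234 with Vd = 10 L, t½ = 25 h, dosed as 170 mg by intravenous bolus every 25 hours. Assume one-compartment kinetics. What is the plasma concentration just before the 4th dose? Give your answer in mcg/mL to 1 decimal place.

14.9 mcg/mL

f = (1/2)^(τ/t½) = (1/2)^(25/25) ≈ 0.5000.
C₀ = D/Vd = 170/10 ≈ 17.000 mcg/mL.
Before the 4th dose, 3 doses have been given. Superposition: Cmin = C₀·(f + f² + … + f^3).
≈ 17.000 × (0.5000 + 0.2500 + 0.1250) ≈ 17.000 × 0.8750 ≈ 14.875 mcg/mL.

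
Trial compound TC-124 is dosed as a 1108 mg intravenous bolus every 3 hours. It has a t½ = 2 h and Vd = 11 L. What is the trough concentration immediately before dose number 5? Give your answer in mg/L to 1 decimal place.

f = (1/2)^(τ/t½) = (1/2)^(3/2) ≈ 0.3536.
C₀ = D/Vd = 1108/11 ≈ 100.727 mg/L.
Before the 5th dose, 4 doses have been given. Superposition: Cmin = C₀·(f + f² + … + f^4).
≈ 100.727 × (0.3536 + 0.1250 + 0.0442 + 0.0156) ≈ 100.727 × 0.5384 ≈ 54.231 mg/L.

54.2 mg/L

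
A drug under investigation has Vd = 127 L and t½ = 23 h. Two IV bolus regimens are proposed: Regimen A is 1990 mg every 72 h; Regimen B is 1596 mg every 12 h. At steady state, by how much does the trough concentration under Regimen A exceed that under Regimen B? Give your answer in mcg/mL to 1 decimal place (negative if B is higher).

Regimen A: f = (1/2)^(72/23) ≈ 0.1142; Cmin,ss = (1990/127)·f/(1−f) ≈ 2.020 mcg/mL.
Regimen B: f = (1/2)^(12/23) ≈ 0.6965; Cmin,ss = (1596/127)·f/(1−f) ≈ 28.840 mcg/mL.
Difference ≈ 2.020 − 28.840 ≈ -26.820 mcg/mL.

-26.8 mcg/mL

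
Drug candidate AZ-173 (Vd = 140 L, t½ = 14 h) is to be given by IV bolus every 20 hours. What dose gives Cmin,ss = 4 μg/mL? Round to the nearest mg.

τ/t½ = 20/14 ≈ 1.4286, so f = (1/2)^(20/14) ≈ 0.371499.
Cmin,ss = (D/Vd)·f/(1−f), so D = Cmin,ss·Vd·(1−f)/f.
D = 4 × 140 × (1−f)/f ≈ 4 × 140 × 1.69180 ≈ 947.41 mg.

947 mg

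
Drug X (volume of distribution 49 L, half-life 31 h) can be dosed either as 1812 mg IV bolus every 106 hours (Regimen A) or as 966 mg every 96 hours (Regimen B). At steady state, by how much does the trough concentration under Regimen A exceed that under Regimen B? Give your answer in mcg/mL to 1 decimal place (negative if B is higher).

1.2 mcg/mL

Regimen A: f = (1/2)^(106/31) ≈ 0.0935; Cmin,ss = (1812/49)·f/(1−f) ≈ 3.814 mcg/mL.
Regimen B: f = (1/2)^(96/31) ≈ 0.1169; Cmin,ss = (966/49)·f/(1−f) ≈ 2.610 mcg/mL.
Difference ≈ 3.814 − 2.610 ≈ 1.204 mcg/mL.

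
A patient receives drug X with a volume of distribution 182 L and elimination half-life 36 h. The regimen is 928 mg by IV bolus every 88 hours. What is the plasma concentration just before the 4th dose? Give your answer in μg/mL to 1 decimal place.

1.1 μg/mL

f = (1/2)^(τ/t½) = (1/2)^(88/36) ≈ 0.1837.
C₀ = D/Vd = 928/182 ≈ 5.099 μg/mL.
Before the 4th dose, 3 doses have been given. Superposition: Cmin = C₀·(f + f² + … + f^3).
≈ 5.099 × (0.1837 + 0.0337 + 0.0062) ≈ 5.099 × 0.2236 ≈ 1.140 μg/mL.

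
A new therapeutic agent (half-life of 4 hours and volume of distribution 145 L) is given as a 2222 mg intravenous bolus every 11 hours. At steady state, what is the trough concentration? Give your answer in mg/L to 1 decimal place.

Over one 11-h interval, 11/4 ≈ 2.75 half-lives elapse, leaving f ≈ 0.1487 of each dose.
Single-dose peak C₀ = D/Vd = 2222/145 ≈ 15.324 mg/L.
Steady-state trough Cmin,ss = C₀·f/(1−f) ≈ 15.324 × 0.1487/0.8513 ≈ 2.677 mg/L.

2.7 mg/L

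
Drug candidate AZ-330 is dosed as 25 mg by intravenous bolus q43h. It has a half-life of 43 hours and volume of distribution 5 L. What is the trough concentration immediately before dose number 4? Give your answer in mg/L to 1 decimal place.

4.4 mg/L

f = (1/2)^(τ/t½) = (1/2)^(43/43) ≈ 0.5000.
C₀ = D/Vd = 25/5 ≈ 5.000 mg/L.
Before the 4th dose, 3 doses have been given. Superposition: Cmin = C₀·(f + f² + … + f^3).
≈ 5.000 × (0.5000 + 0.2500 + 0.1250) ≈ 5.000 × 0.8750 ≈ 4.375 mg/L.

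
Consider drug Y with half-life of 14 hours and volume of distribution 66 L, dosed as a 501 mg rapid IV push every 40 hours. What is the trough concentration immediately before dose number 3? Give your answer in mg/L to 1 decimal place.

1.2 mg/L

f = (1/2)^(τ/t½) = (1/2)^(40/14) ≈ 0.1380.
C₀ = D/Vd = 501/66 ≈ 7.591 mg/L.
Before the 3rd dose, 2 doses have been given. Superposition: Cmin = C₀·(f + f²).
≈ 7.591 × (0.1380 + 0.0190) ≈ 7.591 × 0.1570 ≈ 1.192 mg/L.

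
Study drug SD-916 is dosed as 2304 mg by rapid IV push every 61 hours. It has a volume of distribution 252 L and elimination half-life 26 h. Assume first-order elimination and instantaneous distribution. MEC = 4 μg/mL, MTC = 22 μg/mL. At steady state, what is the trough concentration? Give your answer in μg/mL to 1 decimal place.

k = ln2/t½ = ln2/26 ≈ 0.026660 h⁻¹; fraction remaining f = e^(−kτ) = e^(−0.026660×61) ≈ 0.1967.
Single-dose peak C₀ = D/Vd = 2304/252 ≈ 9.143 μg/mL.
Steady-state trough Cmin,ss = C₀·f/(1−f) ≈ 9.143 × 0.1967/0.8033 ≈ 2.239 μg/mL.
Trough 2.2 μg/mL vs MEC 4 μg/mL: subtherapeutic.

2.2 μg/mL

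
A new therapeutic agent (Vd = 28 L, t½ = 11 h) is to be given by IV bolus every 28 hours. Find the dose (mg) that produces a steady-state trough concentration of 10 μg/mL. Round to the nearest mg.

τ/t½ = 28/11 ≈ 2.5455, so f = (1/2)^(28/11) ≈ 0.171294.
Cmin,ss = (D/Vd)·f/(1−f), so D = Cmin,ss·Vd·(1−f)/f.
D = 10 × 28 × (1−f)/f ≈ 10 × 28 × 4.83792 ≈ 1354.62 mg.

1355 mg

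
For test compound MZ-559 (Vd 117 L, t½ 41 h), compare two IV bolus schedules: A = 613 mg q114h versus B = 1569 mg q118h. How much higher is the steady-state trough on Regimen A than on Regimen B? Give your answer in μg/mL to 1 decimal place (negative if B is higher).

Regimen A: f = (1/2)^(114/41) ≈ 0.1455; Cmin,ss = (613/117)·f/(1−f) ≈ 0.892 μg/mL.
Regimen B: f = (1/2)^(118/41) ≈ 0.1360; Cmin,ss = (1569/117)·f/(1−f) ≈ 2.111 μg/mL.
Difference ≈ 0.892 − 2.111 ≈ -1.219 μg/mL.

-1.2 μg/mL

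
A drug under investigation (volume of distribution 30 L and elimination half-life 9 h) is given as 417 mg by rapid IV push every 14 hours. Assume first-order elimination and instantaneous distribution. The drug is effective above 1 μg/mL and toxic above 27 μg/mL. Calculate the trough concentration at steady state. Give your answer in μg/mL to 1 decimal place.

Over one 14-h interval, 14/9 ≈ 1.5556 half-lives elapse, leaving f ≈ 0.3402 of each dose.
Each bolus raises the concentration by D/Vd = 417/30 ≈ 13.900 μg/mL.
Steady-state trough Cmin,ss = C₀·f/(1−f) ≈ 13.900 × 0.3402/0.6598 ≈ 7.167 μg/mL.
Trough 7.2 μg/mL vs MEC 1 μg/mL: adequate.

7.2 μg/mL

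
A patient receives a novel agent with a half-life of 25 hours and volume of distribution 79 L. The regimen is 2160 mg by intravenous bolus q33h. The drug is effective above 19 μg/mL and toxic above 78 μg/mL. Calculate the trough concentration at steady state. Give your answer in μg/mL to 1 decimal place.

τ/t½ = 33/25 ≈ 1.32, so fraction remaining f = (1/2)^(33/25) ≈ 0.4005.
Each bolus raises the concentration by D/Vd = 2160/79 ≈ 27.342 μg/mL.
Steady-state trough Cmin,ss = C₀·f/(1−f) ≈ 27.342 × 0.4005/0.5995 ≈ 18.266 μg/mL.
Trough 18.3 μg/mL vs MEC 19 μg/mL: subtherapeutic.

18.3 μg/mL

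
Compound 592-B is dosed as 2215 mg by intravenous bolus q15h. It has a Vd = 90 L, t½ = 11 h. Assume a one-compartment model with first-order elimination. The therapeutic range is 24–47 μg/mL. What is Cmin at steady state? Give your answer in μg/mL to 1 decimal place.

15.6 μg/mL

τ/t½ = 15/11 ≈ 1.3636, so fraction remaining f = (1/2)^(15/11) ≈ 0.3886.
Accumulation ratio R = 1/(1 − f) ≈ 1/0.6114 ≈ 1.6356.
Each bolus raises the concentration by D/Vd = 2215/90 ≈ 24.611 μg/mL.
Cmax,ss = C₀/(1 − f) ≈ 24.611/0.6114 ≈ 40.254 μg/mL.
One interval later, Cmin,ss = Cmax,ss·e^(−kτ) ≈ 40.254 × 0.3886 ≈ 15.643 μg/mL.
Trough 15.6 μg/mL vs MEC 24 μg/mL: subtherapeutic.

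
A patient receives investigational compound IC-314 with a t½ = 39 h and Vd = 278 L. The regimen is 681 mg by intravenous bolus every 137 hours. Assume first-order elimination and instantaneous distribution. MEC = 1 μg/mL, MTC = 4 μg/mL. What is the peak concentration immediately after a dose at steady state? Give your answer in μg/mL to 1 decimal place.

k = ln2/t½ = ln2/39 ≈ 0.017773 h⁻¹; fraction remaining f = e^(−kτ) = e^(−0.017773×137) ≈ 0.0876.
Accumulation ratio R = 1/(1 − f) ≈ 1/0.9124 ≈ 1.0960.
Each bolus raises the concentration by D/Vd = 681/278 ≈ 2.450 μg/mL.
Steady-state peak Cmax,ss = C₀·R ≈ 2.450 × 1.0960 ≈ 2.685 μg/mL.
Peak 2.7 μg/mL vs MTC 4 μg/mL: below toxic threshold.

2.7 μg/mL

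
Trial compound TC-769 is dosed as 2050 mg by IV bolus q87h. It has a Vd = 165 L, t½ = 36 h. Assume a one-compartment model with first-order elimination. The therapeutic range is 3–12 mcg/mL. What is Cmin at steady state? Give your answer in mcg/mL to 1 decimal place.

k = ln2/t½ = ln2/36 ≈ 0.019254 h⁻¹; fraction remaining f = e^(−kτ) = e^(−0.019254×87) ≈ 0.1873.
Each bolus raises the concentration by D/Vd = 2050/165 ≈ 12.424 mcg/mL.
Steady-state trough Cmin,ss = C₀·f/(1−f) ≈ 12.424 × 0.1873/0.8127 ≈ 2.863 mcg/mL.
Trough 2.9 mcg/mL vs MEC 3 mcg/mL: subtherapeutic.

2.9 mcg/mL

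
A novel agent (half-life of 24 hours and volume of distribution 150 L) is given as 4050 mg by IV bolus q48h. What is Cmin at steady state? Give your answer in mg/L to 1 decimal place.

The dosing interval is 2 half-lives, so f = 2^(−2) = 0.25.
Accumulation ratio R = 1/(1 − f) = 1/0.75 = 4/3.
Single-dose peak C₀ = D/Vd = 4050/150 = 27 mg/L.
Steady-state peak Cmax,ss = C₀·R = 27 × 4/3 ≈ 36.000 mg/L.
Steady-state trough Cmin,ss = Cmax,ss·f ≈ 36.000 × 0.25 ≈ 9.000 mg/L.

9.0 mg/L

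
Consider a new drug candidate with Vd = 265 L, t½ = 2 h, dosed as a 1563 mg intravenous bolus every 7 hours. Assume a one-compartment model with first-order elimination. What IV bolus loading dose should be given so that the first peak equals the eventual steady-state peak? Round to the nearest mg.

f = (1/2)^(7/2) ≈ 0.088388; accumulation ratio R = 1/(1−f) ≈ 1.09696.
Loading dose to hit Cmax,ss on first dose: D_load = D_maint·R ≈ 1563 × 1.09696 ≈ 1714.55 mg.

1715 mg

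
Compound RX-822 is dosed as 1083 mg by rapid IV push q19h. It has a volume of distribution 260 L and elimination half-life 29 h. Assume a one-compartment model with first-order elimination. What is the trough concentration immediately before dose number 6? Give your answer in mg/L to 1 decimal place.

f = (1/2)^(τ/t½) = (1/2)^(19/29) ≈ 0.6350.
C₀ = D/Vd = 1083/260 ≈ 4.165 mg/L.
Before the 6th dose, 5 doses have been given. Superposition: Cmin = C₀·(f + f² + … + f^5).
≈ 4.165 × (0.6350 + 0.4032 + 0.2560 + 0.1626 + 0.1032) ≈ 4.165 × 1.5600 ≈ 6.497 mg/L.

6.5 mg/L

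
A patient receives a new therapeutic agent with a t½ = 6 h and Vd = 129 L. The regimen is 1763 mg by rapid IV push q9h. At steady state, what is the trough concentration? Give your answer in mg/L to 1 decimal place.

7.5 mg/L

τ/t½ = 9/6 ≈ 1.5, so fraction remaining f = (1/2)^(9/6) ≈ 0.3536.
Each bolus raises the concentration by D/Vd = 1763/129 ≈ 13.667 mg/L.
Steady-state trough Cmin,ss = C₀·f/(1−f) ≈ 13.667 × 0.3536/0.6464 ≈ 7.476 mg/L.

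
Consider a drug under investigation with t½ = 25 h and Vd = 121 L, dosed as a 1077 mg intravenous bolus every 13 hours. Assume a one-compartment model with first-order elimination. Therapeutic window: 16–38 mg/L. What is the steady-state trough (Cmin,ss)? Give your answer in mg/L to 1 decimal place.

k = ln2/t½ = ln2/25 ≈ 0.027726 h⁻¹; fraction remaining f = e^(−kτ) = e^(−0.027726×13) ≈ 0.6974.
At steady state, accumulation factor R = 1/(1 − e^(−kτ)) ≈ 3.3047.
Single-dose peak C₀ = D/Vd = 1077/121 ≈ 8.901 mg/L.
Steady-state peak Cmax,ss = C₀·R ≈ 8.901 × 3.3047 ≈ 29.415 mg/L.
One interval later, Cmin,ss = Cmax,ss·e^(−kτ) ≈ 29.415 × 0.6974 ≈ 20.514 mg/L.
Trough 20.5 mg/L vs MEC 16 mg/L: adequate.

20.5 mg/L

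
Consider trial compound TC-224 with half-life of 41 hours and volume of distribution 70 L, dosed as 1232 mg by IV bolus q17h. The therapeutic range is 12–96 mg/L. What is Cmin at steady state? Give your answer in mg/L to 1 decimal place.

52.9 mg/L

τ/t½ = 17/41 ≈ 0.41463, so fraction remaining f = (1/2)^(17/41) ≈ 0.7502.
At steady state, accumulation factor R = 1/(1 − e^(−kτ)) ≈ 4.0032.
Each bolus raises the concentration by D/Vd = 1232/70 ≈ 17.600 mg/L.
Cmax,ss = C₀/(1 − f) ≈ 17.600/0.2498 ≈ 70.456 mg/L.
Steady-state trough Cmin,ss = Cmax,ss·f ≈ 70.456 × 0.7502 ≈ 52.856 mg/L.
Trough 52.9 mg/L vs MEC 12 mg/L: adequate.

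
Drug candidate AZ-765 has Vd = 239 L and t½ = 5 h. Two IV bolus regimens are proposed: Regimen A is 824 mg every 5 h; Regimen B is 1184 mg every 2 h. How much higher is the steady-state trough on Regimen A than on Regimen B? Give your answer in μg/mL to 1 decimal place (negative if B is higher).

-12.1 μg/mL

Regimen A: f = (1/2)^(5/5) ≈ 0.5000; Cmin,ss = (824/239)·f/(1−f) ≈ 3.448 μg/mL.
Regimen B: f = (1/2)^(2/5) ≈ 0.7579; Cmin,ss = (1184/239)·f/(1−f) ≈ 15.509 μg/mL.
Difference ≈ 3.448 − 15.509 ≈ -12.061 μg/mL.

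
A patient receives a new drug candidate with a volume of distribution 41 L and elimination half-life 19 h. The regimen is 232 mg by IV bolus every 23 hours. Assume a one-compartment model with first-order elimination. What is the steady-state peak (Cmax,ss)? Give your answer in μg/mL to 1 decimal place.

10.0 μg/mL

τ/t½ = 23/19 ≈ 1.2105, so fraction remaining f = (1/2)^(23/19) ≈ 0.4321.
Accumulation ratio R = 1/(1 − f) ≈ 1/0.5679 ≈ 1.7609.
Single-dose peak C₀ = D/Vd = 232/41 ≈ 5.659 μg/mL.
Cmax,ss = C₀/(1 − f) ≈ 5.659/0.5679 ≈ 9.965 μg/mL.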